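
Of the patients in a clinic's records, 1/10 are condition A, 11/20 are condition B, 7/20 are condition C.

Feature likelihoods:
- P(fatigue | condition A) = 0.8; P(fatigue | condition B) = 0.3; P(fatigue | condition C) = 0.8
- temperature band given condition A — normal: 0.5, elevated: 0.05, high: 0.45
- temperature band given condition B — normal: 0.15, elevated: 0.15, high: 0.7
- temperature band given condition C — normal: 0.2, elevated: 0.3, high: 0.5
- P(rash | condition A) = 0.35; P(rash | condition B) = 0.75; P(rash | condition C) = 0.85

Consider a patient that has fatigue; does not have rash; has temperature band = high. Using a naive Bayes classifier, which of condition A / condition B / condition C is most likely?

condition A: 0.1 × 0.8 × 0.45 × (1−0.35) = 0.0234
condition B: 0.55 × 0.3 × 0.7 × (1−0.75) = 0.028875
condition C: 0.35 × 0.8 × 0.5 × (1−0.85) = 0.021
Highest score → condition B.

condition B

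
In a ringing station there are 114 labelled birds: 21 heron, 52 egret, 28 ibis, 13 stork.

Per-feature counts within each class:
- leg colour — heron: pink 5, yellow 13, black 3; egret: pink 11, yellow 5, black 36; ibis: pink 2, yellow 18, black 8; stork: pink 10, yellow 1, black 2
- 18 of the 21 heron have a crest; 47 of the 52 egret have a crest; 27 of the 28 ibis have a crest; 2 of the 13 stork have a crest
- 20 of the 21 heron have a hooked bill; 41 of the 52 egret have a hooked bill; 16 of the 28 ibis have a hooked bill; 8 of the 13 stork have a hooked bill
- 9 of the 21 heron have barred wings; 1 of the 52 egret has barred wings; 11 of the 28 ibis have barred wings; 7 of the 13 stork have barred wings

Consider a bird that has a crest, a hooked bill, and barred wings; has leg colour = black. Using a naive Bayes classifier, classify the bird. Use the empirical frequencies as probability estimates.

heron: (21/114) × (3/21) × (18/21) × (20/21) × (9/21) ≈ 0.00920669
egret: (52/114) × (36/52) × (47/52) × (41/52) × (1/52) ≈ 0.00432782
ibis: (28/114) × (8/28) × (27/28) × (16/28) × (11/28) ≈ 0.015191
stork: (13/114) × (2/13) × (2/13) × (8/13) × (7/13) ≈ 0.000894362
Highest score → ibis.

ibis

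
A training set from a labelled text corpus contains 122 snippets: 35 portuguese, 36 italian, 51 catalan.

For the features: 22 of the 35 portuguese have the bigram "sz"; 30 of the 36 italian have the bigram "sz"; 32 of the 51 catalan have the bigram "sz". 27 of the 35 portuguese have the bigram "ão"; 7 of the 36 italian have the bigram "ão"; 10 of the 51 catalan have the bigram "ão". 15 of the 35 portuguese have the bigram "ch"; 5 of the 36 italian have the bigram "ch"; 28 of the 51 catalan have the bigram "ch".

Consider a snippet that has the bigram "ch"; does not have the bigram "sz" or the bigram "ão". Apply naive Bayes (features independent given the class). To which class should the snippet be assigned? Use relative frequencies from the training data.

portuguese: (35/122) × (13/35) × (8/35) × (15/35) ≈ 0.0104383
italian: (36/122) × (6/36) × (29/36) × (5/36) ≈ 0.00550243
catalan: (51/122) × (19/51) × (41/51) × (28/51) ≈ 0.0687377
Highest score → catalan.

catalan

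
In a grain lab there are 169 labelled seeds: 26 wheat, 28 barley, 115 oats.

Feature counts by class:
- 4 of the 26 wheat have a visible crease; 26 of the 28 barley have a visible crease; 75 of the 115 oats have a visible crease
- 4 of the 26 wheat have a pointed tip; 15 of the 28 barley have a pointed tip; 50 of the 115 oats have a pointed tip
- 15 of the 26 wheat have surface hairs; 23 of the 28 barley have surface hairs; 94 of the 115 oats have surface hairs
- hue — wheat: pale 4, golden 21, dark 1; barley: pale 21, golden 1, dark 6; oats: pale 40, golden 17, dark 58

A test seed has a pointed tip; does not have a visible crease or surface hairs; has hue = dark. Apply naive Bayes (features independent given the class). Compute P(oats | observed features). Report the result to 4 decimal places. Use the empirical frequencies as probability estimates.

wheat: (26/169) × (22/26) × (4/26) × (11/26) × (1/26) ≈ 0.000325888
barley: (28/169) × (2/28) × (15/28) × (5/28) × (6/28) ≈ 0.000242595
oats: (115/169) × (40/115) × (50/115) × (21/115) × (58/115) ≈ 0.00947757
P(oats | x) = 0.00947757 / 0.010046053 ≈ 0.9434

0.9434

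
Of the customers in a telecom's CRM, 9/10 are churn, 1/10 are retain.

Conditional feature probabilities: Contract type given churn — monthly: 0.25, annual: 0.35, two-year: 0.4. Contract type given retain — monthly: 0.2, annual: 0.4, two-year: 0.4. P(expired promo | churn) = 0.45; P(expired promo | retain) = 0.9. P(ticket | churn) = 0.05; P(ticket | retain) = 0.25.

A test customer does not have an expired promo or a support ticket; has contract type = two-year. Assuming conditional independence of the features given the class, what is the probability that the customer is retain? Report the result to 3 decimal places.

churn: 0.9 × 0.4 × (1−0.45) × (1−0.05) = 0.1881
retain: 0.1 × 0.4 × (1−0.9) × (1−0.25) = 0.003
P(retain | x) = 0.003 / 0.1911 ≈ 0.016

0.016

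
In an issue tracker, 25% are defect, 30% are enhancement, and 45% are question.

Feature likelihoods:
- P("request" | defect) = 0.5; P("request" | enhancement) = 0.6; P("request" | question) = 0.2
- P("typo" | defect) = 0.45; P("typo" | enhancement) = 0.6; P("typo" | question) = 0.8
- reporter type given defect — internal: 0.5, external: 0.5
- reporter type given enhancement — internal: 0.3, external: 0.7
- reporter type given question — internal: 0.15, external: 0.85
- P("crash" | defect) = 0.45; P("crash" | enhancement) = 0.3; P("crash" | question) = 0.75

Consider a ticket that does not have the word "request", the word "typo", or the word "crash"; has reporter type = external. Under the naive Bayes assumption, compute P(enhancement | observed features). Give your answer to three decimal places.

0.407

defect: 0.25 × (1−0.5) × (1−0.45) × 0.5 × (1−0.45) = 0.01890625
enhancement: 0.3 × (1−0.6) × (1−0.6) × 0.7 × (1−0.3) = 0.02352
question: 0.45 × (1−0.2) × (1−0.8) × 0.85 × (1−0.75) = 0.0153
P(enhancement | x) = 0.02352 / 0.05772625 ≈ 0.407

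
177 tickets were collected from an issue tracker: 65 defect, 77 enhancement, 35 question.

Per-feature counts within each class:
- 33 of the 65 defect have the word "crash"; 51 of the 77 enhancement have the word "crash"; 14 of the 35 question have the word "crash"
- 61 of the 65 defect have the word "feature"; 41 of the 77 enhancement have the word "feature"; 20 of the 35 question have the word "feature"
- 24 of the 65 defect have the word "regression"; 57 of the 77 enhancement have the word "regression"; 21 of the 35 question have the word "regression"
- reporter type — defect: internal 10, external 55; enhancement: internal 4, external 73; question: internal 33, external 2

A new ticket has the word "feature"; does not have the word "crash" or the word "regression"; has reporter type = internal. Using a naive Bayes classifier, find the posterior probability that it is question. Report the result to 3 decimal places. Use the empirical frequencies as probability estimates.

0.593

defect: (65/177) × (32/65) × (61/65) × (41/65) × (10/65) ≈ 0.0164646
enhancement: (77/177) × (26/77) × (41/77) × (20/77) × (4/77) ≈ 0.00105536
question: (35/177) × (21/35) × (20/35) × (14/35) × (33/35) ≈ 0.025569
P(question | x) = 0.025569 / 0.04308896 ≈ 0.593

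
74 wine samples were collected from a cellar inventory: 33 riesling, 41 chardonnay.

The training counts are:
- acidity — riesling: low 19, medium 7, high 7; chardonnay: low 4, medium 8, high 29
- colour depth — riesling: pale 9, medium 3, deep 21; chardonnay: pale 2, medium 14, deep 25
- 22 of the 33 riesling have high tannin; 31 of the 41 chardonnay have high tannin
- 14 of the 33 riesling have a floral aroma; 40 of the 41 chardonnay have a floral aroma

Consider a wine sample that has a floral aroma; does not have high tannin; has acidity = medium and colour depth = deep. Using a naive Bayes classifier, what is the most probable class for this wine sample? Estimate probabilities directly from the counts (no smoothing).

chardonnay

riesling: (33/74) × (7/33) × (21/33) × (11/33) × (14/33) ≈ 0.00851264
chardonnay: (41/74) × (8/41) × (25/41) × (10/41) × (40/41) ≈ 0.0156858
Highest score → chardonnay.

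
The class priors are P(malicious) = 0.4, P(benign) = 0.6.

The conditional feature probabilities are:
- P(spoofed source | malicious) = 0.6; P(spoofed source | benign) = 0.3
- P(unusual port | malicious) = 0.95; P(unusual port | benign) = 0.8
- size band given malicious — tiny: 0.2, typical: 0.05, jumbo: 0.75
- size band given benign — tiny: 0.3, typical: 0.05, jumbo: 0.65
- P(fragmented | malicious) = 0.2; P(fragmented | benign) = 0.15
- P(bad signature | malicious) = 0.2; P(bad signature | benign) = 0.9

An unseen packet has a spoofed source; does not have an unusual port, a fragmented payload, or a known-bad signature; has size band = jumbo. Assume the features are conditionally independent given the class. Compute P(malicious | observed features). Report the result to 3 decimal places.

malicious: 0.4 × 0.6 × (1−0.95) × 0.75 × (1−0.2) × (1−0.2) = 0.00576
benign: 0.6 × 0.3 × (1−0.8) × 0.65 × (1−0.15) × (1−0.9) = 0.001989
P(malicious | x) = 0.00576 / 0.007749 ≈ 0.743

0.743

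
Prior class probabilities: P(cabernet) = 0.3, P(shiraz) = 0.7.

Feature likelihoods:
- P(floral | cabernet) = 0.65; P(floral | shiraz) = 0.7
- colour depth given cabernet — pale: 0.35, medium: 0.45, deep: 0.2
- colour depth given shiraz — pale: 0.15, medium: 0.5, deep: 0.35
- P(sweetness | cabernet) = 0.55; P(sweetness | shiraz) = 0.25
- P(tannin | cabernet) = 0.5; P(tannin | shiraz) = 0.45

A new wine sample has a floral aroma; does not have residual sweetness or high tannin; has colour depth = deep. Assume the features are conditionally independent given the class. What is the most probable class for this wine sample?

shiraz

cabernet: 0.3 × 0.65 × 0.2 × (1−0.55) × (1−0.5) = 0.008775
shiraz: 0.7 × 0.7 × 0.35 × (1−0.25) × (1−0.45) = 0.07074375
Highest score → shiraz.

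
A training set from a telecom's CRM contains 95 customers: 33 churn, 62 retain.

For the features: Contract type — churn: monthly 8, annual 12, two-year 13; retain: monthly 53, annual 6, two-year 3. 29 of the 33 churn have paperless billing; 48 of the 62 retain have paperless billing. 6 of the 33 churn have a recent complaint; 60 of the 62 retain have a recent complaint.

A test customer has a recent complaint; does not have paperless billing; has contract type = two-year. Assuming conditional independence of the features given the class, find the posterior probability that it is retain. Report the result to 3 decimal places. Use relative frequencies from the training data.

0.696

churn: (33/95) × (13/33) × (4/33) × (6/33) ≈ 0.0030158
retain: (62/95) × (3/62) × (14/62) × (60/62) ≈ 0.00690071
P(retain | x) = 0.00690071 / 0.00991651 ≈ 0.696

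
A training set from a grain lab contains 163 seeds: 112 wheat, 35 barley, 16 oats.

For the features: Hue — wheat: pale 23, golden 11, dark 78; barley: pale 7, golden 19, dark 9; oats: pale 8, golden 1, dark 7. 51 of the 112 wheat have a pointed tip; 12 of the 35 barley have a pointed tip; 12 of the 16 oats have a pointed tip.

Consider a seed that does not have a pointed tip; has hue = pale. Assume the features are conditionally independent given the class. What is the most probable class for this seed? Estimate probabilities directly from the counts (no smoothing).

wheat: (112/163) × (23/112) × (61/112) ≈ 0.0768514
barley: (35/163) × (7/35) × (23/35) ≈ 0.0282209
oats: (16/163) × (8/16) × (4/16) ≈ 0.0122699
Highest score → wheat.

wheat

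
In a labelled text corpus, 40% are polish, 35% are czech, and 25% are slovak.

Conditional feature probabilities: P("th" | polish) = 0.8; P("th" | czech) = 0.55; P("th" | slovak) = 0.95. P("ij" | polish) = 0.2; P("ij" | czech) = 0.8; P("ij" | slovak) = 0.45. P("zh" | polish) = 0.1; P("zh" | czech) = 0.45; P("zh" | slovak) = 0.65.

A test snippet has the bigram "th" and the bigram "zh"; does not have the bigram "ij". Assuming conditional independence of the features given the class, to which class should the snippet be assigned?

polish: 0.4 × 0.8 × (1−0.2) × 0.1 = 0.0256
czech: 0.35 × 0.55 × (1−0.8) × 0.45 = 0.017325
slovak: 0.25 × 0.95 × (1−0.45) × 0.65 = 0.08490625
Highest score → slovak.

slovak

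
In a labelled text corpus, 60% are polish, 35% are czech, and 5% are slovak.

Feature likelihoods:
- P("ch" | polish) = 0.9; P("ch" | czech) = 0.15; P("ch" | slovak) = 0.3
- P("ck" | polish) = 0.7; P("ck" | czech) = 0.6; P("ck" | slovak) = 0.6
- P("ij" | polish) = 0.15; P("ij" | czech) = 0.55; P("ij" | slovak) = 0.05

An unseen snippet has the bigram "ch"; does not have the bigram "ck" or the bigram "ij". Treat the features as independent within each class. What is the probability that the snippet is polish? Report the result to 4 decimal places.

polish: 0.6 × 0.9 × (1−0.7) × (1−0.15) = 0.1377
czech: 0.35 × 0.15 × (1−0.6) × (1−0.55) = 0.00945
slovak: 0.05 × 0.3 × (1−0.6) × (1−0.05) = 0.0057
P(polish | x) = 0.1377 / 0.15285 ≈ 0.9009

0.9009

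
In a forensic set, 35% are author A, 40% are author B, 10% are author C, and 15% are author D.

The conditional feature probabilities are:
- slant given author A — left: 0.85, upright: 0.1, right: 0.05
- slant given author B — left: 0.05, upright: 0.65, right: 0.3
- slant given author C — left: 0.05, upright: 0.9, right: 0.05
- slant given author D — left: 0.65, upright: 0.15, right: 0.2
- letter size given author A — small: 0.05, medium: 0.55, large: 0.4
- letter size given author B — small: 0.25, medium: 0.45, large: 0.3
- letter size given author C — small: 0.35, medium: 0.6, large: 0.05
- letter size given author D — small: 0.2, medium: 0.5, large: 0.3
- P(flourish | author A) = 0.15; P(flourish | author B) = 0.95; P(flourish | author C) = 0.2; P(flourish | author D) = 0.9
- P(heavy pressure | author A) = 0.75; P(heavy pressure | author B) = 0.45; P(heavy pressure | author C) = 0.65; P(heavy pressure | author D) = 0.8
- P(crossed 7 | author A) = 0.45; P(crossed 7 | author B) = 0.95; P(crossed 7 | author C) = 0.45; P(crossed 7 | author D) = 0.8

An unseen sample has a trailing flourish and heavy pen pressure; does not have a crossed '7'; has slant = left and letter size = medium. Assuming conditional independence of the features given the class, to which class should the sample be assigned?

author A: 0.35 × 0.85 × 0.55 × 0.15 × 0.75 × (1−0.45) = 0.010124296875
author B: 0.4 × 0.05 × 0.45 × 0.95 × 0.45 × (1−0.95) = 0.000192375
author C: 0.1 × 0.05 × 0.6 × 0.2 × 0.65 × (1−0.45) = 0.0002145
author D: 0.15 × 0.65 × 0.5 × 0.9 × 0.8 × (1−0.8) = 0.00702
Highest score → author A.

author A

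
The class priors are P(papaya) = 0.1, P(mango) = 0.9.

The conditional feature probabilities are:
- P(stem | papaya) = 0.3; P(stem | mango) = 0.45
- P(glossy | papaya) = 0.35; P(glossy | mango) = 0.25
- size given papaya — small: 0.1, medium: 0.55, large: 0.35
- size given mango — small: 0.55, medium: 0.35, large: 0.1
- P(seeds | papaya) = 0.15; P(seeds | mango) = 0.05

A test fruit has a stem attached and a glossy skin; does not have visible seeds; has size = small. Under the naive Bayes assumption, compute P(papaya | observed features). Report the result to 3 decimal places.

papaya: 0.1 × 0.3 × 0.35 × 0.1 × (1−0.15) = 0.0008925
mango: 0.9 × 0.45 × 0.25 × 0.55 × (1−0.05) = 0.052903125
P(papaya | x) = 0.0008925 / 0.053795625 ≈ 0.017

0.017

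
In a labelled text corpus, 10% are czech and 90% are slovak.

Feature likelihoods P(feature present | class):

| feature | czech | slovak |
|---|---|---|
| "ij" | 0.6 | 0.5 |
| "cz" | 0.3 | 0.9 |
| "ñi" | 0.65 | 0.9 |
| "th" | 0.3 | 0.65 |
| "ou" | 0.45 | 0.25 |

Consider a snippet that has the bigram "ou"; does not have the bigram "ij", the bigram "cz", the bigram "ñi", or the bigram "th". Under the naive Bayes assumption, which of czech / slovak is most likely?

czech: 0.1 × (1−0.6) × (1−0.3) × (1−0.65) × (1−0.3) × 0.45 = 0.003087
slovak: 0.9 × (1−0.5) × (1−0.9) × (1−0.9) × (1−0.65) × 0.25 = 0.00039375
Highest score → czech.

czech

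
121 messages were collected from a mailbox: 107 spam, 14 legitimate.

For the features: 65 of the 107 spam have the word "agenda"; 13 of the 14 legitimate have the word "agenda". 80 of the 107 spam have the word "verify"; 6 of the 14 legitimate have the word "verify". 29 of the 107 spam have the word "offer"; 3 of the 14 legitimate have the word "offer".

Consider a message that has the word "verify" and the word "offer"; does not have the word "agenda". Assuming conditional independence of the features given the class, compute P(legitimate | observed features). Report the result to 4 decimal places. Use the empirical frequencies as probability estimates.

spam: (107/121) × (42/107) × (80/107) × (29/107) ≈ 0.0703371
legitimate: (14/121) × (1/14) × (6/14) × (3/14) ≈ 0.000758981
P(legitimate | x) = 0.000758981 / 0.071096081 ≈ 0.0107

0.0107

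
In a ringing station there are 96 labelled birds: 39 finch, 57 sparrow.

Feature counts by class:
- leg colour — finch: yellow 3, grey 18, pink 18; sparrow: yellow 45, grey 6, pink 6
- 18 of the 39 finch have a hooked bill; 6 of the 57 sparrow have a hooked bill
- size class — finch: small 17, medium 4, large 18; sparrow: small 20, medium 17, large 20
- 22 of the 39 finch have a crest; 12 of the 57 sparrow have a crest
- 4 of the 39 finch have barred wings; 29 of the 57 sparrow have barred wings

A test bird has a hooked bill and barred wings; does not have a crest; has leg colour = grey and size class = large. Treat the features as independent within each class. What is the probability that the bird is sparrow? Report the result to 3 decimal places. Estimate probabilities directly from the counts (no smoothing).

0.342

finch: (39/96) × (18/39) × (18/39) × (18/39) × (17/39) × (4/39) ≈ 0.00178565
sparrow: (57/96) × (6/57) × (6/57) × (20/57) × (45/57) × (29/57) ≈ 0.000927198
P(sparrow | x) = 0.000927198 / 0.002712848 ≈ 0.342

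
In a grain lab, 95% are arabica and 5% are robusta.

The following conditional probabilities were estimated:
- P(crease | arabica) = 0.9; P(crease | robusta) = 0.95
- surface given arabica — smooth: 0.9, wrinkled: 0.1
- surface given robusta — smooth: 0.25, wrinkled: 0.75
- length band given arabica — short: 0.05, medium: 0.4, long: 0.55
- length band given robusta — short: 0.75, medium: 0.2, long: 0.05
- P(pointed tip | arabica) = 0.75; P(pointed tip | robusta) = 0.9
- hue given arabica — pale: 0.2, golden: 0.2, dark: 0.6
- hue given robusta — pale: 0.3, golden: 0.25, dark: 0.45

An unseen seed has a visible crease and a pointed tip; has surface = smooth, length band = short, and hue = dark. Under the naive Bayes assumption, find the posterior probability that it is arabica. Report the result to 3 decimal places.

arabica: 0.95 × 0.9 × 0.9 × 0.05 × 0.75 × 0.6 = 0.01731375
robusta: 0.05 × 0.95 × 0.25 × 0.75 × 0.9 × 0.45 = 0.00360703125
P(arabica | x) = 0.01731375 / 0.02092078125 ≈ 0.828

0.828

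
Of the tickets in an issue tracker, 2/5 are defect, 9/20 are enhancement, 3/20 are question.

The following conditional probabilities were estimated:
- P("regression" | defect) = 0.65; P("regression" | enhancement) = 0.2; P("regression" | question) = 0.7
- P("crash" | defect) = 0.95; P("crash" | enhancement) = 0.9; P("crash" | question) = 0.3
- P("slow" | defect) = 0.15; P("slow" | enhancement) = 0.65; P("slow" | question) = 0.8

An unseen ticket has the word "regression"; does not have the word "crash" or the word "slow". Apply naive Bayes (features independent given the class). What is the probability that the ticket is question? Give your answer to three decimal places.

0.509

defect: 0.4 × 0.65 × (1−0.95) × (1−0.15) = 0.01105
enhancement: 0.45 × 0.2 × (1−0.9) × (1−0.65) = 0.00315
question: 0.15 × 0.7 × (1−0.3) × (1−0.8) = 0.0147
P(question | x) = 0.0147 / 0.0289 ≈ 0.509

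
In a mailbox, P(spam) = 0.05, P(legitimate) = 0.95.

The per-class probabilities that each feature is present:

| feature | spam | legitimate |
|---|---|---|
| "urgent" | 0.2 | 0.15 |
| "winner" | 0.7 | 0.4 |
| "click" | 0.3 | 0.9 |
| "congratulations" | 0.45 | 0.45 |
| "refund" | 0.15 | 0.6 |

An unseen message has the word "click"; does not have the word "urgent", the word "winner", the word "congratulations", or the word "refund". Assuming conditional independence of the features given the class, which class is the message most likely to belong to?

legitimate

spam: 0.05 × (1−0.2) × (1−0.7) × 0.3 × (1−0.45) × (1−0.15) = 0.001683
legitimate: 0.95 × (1−0.15) × (1−0.4) × 0.9 × (1−0.45) × (1−0.6) = 0.095931
Highest score → legitimate.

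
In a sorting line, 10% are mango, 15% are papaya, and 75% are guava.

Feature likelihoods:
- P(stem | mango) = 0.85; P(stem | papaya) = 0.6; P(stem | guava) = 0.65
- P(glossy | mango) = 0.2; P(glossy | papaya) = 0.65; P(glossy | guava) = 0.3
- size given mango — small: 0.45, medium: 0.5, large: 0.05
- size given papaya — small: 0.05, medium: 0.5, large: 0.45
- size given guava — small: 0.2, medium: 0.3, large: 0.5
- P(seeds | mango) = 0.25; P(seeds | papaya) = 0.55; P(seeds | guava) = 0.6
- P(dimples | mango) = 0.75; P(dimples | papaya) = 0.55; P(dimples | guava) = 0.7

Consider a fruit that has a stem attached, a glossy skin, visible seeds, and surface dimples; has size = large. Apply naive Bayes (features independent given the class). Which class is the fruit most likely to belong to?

guava

mango: 0.1 × 0.85 × 0.2 × 0.05 × 0.25 × 0.75 = 0.000159375
papaya: 0.15 × 0.6 × 0.65 × 0.45 × 0.55 × 0.55 = 0.0079633125
guava: 0.75 × 0.65 × 0.3 × 0.5 × 0.6 × 0.7 = 0.0307125
Highest score → guava.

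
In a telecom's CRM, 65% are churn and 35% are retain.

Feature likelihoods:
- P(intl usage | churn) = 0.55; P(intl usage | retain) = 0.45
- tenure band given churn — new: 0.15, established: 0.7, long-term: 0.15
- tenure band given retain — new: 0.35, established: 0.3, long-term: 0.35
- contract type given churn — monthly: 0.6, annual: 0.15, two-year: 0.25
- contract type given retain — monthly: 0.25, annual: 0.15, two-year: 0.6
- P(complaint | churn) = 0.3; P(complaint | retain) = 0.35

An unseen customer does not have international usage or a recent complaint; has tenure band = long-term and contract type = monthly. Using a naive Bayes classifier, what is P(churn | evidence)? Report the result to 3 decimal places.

churn: 0.65 × (1−0.55) × 0.15 × 0.6 × (1−0.3) = 0.0184275
retain: 0.35 × (1−0.45) × 0.35 × 0.25 × (1−0.35) = 0.0109484375
P(churn | x) = 0.0184275 / 0.0293759375 ≈ 0.627

0.627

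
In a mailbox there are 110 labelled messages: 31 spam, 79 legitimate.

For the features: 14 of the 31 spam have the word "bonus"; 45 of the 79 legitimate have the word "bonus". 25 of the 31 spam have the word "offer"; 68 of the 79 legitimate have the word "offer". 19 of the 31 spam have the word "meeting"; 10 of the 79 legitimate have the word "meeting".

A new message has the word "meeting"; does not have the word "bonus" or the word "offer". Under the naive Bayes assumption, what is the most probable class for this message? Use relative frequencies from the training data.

spam: (31/110) × (17/31) × (6/31) × (19/31) ≈ 0.0183332
legitimate: (79/110) × (34/79) × (11/79) × (10/79) ≈ 0.00544784
Highest score → spam.

spam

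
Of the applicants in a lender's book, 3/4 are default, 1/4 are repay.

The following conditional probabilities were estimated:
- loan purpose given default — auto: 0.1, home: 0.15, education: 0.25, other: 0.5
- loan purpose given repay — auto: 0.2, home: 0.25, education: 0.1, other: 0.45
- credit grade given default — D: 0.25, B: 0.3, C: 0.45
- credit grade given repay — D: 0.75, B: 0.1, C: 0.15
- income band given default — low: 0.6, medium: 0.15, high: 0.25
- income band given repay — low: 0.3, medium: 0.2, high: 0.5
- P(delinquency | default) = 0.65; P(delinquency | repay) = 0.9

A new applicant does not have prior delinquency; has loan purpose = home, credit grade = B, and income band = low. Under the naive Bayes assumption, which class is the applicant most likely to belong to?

default

default: 0.75 × 0.15 × 0.3 × 0.6 × (1−0.65) = 0.0070875
repay: 0.25 × 0.25 × 0.1 × 0.3 × (1−0.9) = 0.0001875
Highest score → default.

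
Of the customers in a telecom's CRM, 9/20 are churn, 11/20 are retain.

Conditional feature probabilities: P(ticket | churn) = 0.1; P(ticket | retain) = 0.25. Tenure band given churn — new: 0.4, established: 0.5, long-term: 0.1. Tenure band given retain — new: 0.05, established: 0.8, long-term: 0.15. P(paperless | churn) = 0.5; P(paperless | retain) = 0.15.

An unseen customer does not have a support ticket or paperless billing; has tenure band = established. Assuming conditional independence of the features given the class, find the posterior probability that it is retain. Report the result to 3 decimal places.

0.735

churn: 0.45 × (1−0.1) × 0.5 × (1−0.5) = 0.10125
retain: 0.55 × (1−0.25) × 0.8 × (1−0.15) = 0.2805
P(retain | x) = 0.2805 / 0.38175 ≈ 0.735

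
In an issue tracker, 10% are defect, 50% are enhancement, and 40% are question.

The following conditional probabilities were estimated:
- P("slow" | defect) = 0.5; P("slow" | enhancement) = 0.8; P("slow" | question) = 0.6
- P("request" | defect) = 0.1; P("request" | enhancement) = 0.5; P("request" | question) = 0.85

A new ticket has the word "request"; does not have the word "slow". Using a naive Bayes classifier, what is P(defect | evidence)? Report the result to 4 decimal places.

defect: 0.1 × (1−0.5) × 0.1 = 0.005
enhancement: 0.5 × (1−0.8) × 0.5 = 0.05
question: 0.4 × (1−0.6) × 0.85 = 0.136
P(defect | x) = 0.005 / 0.191 ≈ 0.0262

0.0262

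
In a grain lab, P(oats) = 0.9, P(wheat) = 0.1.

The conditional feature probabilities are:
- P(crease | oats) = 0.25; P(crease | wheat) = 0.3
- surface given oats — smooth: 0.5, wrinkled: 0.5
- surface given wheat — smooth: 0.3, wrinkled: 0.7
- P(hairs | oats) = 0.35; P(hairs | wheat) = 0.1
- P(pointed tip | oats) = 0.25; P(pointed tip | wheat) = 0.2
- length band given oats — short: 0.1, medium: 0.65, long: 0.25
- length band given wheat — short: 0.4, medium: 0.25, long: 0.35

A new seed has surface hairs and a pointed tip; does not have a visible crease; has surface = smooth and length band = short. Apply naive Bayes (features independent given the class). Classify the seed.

oats: 0.9 × (1−0.25) × 0.5 × 0.35 × 0.25 × 0.1 = 0.002953125
wheat: 0.1 × (1−0.3) × 0.3 × 0.1 × 0.2 × 0.4 = 0.000168
Highest score → oats.

oats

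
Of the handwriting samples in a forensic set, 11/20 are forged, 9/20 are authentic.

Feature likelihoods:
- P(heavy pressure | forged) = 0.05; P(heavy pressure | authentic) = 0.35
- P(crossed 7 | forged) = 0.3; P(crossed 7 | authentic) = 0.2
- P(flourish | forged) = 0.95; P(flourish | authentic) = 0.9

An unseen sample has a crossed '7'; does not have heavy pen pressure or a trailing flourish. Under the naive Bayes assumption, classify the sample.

forged: 0.55 × (1−0.05) × 0.3 × (1−0.95) = 0.0078375
authentic: 0.45 × (1−0.35) × 0.2 × (1−0.9) = 0.00585
Highest score → forged.

forged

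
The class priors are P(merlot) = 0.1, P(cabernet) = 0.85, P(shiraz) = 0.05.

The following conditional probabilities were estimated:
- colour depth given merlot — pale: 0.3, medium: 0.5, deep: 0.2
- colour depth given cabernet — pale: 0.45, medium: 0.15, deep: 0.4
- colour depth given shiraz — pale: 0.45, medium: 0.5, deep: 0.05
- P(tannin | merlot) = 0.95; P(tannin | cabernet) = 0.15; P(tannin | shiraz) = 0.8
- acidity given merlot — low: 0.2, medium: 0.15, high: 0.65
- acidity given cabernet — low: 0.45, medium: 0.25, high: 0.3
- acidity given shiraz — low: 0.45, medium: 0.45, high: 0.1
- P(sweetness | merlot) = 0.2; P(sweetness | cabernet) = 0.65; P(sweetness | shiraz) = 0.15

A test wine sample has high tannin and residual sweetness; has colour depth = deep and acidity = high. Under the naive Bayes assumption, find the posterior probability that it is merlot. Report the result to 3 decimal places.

0.198

merlot: 0.1 × 0.2 × 0.95 × 0.65 × 0.2 = 0.00247
cabernet: 0.85 × 0.4 × 0.15 × 0.3 × 0.65 = 0.009945
shiraz: 0.05 × 0.05 × 0.8 × 0.1 × 0.15 = 0.00003
P(merlot | x) = 0.00247 / 0.012445 ≈ 0.198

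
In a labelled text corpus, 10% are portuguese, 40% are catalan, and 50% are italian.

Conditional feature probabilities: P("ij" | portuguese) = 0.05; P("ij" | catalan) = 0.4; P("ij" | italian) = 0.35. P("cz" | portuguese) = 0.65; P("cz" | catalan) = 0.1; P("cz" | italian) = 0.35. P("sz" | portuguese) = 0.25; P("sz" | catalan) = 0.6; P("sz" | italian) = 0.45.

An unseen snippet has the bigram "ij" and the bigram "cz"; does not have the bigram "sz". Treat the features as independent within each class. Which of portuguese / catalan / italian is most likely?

portuguese: 0.1 × 0.05 × 0.65 × (1−0.25) = 0.0024375
catalan: 0.4 × 0.4 × 0.1 × (1−0.6) = 0.0064
italian: 0.5 × 0.35 × 0.35 × (1−0.45) = 0.0336875
Highest score → italian.

italian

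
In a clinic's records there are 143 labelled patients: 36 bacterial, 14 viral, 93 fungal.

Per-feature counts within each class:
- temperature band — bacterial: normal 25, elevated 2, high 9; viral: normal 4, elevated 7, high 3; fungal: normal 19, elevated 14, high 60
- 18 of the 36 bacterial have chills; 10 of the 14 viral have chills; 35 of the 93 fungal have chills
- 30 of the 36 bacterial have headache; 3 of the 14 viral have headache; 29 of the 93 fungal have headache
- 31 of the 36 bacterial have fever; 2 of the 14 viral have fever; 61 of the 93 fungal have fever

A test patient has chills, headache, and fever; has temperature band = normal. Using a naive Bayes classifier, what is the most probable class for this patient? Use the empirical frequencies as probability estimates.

bacterial

bacterial: (36/143) × (25/36) × (18/36) × (30/36) × (31/36) ≈ 0.0627266
viral: (14/143) × (4/14) × (10/14) × (3/14) × (2/14) ≈ 0.000611633
fungal: (93/143) × (19/93) × (35/93) × (29/93) × (61/93) ≈ 0.0102274
Highest score → bacterial.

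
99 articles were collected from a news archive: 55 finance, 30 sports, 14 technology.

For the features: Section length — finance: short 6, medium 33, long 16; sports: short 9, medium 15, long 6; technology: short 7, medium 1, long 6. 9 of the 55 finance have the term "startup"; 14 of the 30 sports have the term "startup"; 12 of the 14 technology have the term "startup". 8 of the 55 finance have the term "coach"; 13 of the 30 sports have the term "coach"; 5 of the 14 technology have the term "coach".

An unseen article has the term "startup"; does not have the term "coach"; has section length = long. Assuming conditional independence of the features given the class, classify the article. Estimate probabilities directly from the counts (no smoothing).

finance: (55/99) × (16/55) × (9/55) × (47/55) ≈ 0.0225995
sports: (30/99) × (6/30) × (14/30) × (17/30) ≈ 0.0160269
technology: (14/99) × (6/14) × (12/14) × (9/14) ≈ 0.0333952
Highest score → technology.

technology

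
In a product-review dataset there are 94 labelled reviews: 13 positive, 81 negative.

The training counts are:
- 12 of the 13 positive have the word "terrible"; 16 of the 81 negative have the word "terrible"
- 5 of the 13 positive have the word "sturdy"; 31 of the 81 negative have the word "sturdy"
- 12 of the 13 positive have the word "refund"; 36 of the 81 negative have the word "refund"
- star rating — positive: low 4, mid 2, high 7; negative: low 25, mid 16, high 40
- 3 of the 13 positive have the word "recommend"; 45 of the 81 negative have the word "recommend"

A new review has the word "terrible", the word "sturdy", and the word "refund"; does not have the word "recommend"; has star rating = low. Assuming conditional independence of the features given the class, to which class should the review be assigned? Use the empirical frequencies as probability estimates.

positive: (13/94) × (12/13) × (5/13) × (12/13) × (4/13) × (10/13) ≈ 0.0107273
negative: (81/94) × (16/81) × (31/81) × (36/81) × (25/81) × (36/81) ≈ 0.00397154
Highest score → positive.

positive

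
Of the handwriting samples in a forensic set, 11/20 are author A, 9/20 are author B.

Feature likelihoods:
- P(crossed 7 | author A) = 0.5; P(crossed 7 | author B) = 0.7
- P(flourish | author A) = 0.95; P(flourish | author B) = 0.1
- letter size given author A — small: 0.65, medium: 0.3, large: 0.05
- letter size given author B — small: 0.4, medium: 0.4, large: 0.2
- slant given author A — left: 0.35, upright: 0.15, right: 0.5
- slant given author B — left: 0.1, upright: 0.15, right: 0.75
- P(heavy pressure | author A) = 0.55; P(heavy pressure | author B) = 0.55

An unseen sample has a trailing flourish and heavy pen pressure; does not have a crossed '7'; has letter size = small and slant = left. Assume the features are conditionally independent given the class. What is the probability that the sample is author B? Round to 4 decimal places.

author A: 0.55 × (1−0.5) × 0.95 × 0.65 × 0.35 × 0.55 = 0.03268890625
author B: 0.45 × (1−0.7) × 0.1 × 0.4 × 0.1 × 0.55 = 0.000297
P(author B | x) = 0.000297 / 0.03298590625 ≈ 0.0090

0.0090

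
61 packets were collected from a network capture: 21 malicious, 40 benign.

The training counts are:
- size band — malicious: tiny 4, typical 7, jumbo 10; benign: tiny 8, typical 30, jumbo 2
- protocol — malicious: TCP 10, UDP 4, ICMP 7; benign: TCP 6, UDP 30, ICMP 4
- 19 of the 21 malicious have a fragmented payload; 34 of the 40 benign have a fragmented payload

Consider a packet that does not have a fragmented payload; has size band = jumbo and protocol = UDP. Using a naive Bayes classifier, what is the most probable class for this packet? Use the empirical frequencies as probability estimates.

benign

malicious: (21/61) × (10/21) × (4/21) × (2/21) ≈ 0.00297387
benign: (40/61) × (2/40) × (30/40) × (6/40) ≈ 0.00368852
Highest score → benign.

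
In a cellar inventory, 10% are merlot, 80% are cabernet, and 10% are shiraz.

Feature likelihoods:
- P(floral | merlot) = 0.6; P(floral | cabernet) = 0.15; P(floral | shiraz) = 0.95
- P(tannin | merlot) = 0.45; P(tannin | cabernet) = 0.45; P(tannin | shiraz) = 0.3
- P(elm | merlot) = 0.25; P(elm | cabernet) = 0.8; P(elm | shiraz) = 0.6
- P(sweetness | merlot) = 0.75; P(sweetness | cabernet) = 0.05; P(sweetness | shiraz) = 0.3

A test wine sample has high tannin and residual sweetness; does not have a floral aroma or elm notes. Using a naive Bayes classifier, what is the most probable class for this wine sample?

merlot

merlot: 0.1 × (1−0.6) × 0.45 × (1−0.25) × 0.75 = 0.010125
cabernet: 0.8 × (1−0.15) × 0.45 × (1−0.8) × 0.05 = 0.00306
shiraz: 0.1 × (1−0.95) × 0.3 × (1−0.6) × 0.3 = 0.00018
Highest score → merlot.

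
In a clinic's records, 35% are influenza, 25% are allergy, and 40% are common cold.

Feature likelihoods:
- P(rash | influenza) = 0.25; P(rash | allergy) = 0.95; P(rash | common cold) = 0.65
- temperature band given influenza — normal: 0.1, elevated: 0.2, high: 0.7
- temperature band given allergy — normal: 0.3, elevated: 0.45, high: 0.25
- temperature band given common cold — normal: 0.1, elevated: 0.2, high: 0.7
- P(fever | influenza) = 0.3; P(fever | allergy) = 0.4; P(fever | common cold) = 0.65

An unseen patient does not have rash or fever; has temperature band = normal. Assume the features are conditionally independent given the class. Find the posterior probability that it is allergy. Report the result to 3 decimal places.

0.088

influenza: 0.35 × (1−0.25) × 0.1 × (1−0.3) = 0.018375
allergy: 0.25 × (1−0.95) × 0.3 × (1−0.4) = 0.00225
common cold: 0.4 × (1−0.65) × 0.1 × (1−0.65) = 0.0049
P(allergy | x) = 0.00225 / 0.025525 ≈ 0.088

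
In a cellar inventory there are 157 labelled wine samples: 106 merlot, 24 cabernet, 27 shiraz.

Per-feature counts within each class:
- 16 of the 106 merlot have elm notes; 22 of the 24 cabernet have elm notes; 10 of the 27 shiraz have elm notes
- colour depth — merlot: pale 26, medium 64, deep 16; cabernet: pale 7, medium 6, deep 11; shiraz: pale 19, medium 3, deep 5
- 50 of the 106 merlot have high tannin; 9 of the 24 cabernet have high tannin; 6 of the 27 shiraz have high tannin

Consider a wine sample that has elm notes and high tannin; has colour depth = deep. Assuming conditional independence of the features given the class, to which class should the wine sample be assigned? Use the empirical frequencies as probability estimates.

merlot: (106/157) × (16/106) × (16/106) × (50/106) ≈ 0.00725602
cabernet: (24/157) × (22/24) × (11/24) × (9/24) ≈ 0.0240844
shiraz: (27/157) × (10/27) × (5/27) × (6/27) ≈ 0.00262116
Highest score → cabernet.

cabernet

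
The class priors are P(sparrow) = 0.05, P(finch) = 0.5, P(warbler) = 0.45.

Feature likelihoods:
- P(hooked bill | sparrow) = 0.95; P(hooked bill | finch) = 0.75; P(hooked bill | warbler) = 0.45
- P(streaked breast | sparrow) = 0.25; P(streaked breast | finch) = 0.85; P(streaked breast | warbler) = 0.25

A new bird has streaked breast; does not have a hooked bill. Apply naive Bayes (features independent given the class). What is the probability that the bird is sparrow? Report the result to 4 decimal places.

0.0037

sparrow: 0.05 × (1−0.95) × 0.25 = 0.000625
finch: 0.5 × (1−0.75) × 0.85 = 0.10625
warbler: 0.45 × (1−0.45) × 0.25 = 0.061875
P(sparrow | x) = 0.000625 / 0.16875 ≈ 0.0037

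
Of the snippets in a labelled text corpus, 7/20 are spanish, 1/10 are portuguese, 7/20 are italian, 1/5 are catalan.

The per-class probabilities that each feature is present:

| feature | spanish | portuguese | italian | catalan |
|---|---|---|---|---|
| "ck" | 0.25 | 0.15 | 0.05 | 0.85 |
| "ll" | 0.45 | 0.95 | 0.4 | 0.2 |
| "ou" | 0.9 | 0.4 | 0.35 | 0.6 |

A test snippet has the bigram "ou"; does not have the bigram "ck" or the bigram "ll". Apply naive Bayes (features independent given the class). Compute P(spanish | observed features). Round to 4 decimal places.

0.6019

spanish: 0.35 × (1−0.25) × (1−0.45) × 0.9 = 0.1299375
portuguese: 0.1 × (1−0.15) × (1−0.95) × 0.4 = 0.0017
italian: 0.35 × (1−0.05) × (1−0.4) × 0.35 = 0.069825
catalan: 0.2 × (1−0.85) × (1−0.2) × 0.6 = 0.0144
P(spanish | x) = 0.1299375 / 0.2158625 ≈ 0.6019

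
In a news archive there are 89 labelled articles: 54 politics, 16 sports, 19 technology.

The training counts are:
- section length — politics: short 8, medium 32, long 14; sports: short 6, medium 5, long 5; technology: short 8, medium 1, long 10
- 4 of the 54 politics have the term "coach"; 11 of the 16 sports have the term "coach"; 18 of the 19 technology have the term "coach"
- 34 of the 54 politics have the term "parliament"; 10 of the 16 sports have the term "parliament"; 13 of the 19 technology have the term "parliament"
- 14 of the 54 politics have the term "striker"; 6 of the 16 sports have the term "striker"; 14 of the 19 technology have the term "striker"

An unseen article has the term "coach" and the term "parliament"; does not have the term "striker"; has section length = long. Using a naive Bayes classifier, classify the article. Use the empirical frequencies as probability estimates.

politics: (54/89) × (14/54) × (4/54) × (34/54) × (40/54) ≈ 0.00543445
sports: (16/89) × (5/16) × (11/16) × (10/16) × (10/16) ≈ 0.0150873
technology: (19/89) × (10/19) × (18/19) × (13/19) × (5/19) ≈ 0.0191662
Highest score → technology.

technology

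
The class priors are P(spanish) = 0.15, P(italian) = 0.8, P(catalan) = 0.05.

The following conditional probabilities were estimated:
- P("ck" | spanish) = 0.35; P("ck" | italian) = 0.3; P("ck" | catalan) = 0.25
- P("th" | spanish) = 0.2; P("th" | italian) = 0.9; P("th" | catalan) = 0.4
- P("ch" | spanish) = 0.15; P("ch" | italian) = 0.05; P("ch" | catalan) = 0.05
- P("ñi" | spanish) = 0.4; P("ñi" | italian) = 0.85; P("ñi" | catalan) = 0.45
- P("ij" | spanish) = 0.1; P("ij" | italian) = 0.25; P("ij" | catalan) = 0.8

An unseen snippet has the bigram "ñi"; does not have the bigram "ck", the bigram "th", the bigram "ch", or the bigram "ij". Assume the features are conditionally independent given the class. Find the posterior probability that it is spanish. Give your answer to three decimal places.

spanish: 0.15 × (1−0.35) × (1−0.2) × (1−0.15) × 0.4 × (1−0.1) = 0.023868
italian: 0.8 × (1−0.3) × (1−0.9) × (1−0.05) × 0.85 × (1−0.25) = 0.033915
catalan: 0.05 × (1−0.25) × (1−0.4) × (1−0.05) × 0.45 × (1−0.8) = 0.00192375
P(spanish | x) = 0.023868 / 0.05970675 ≈ 0.400

0.400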